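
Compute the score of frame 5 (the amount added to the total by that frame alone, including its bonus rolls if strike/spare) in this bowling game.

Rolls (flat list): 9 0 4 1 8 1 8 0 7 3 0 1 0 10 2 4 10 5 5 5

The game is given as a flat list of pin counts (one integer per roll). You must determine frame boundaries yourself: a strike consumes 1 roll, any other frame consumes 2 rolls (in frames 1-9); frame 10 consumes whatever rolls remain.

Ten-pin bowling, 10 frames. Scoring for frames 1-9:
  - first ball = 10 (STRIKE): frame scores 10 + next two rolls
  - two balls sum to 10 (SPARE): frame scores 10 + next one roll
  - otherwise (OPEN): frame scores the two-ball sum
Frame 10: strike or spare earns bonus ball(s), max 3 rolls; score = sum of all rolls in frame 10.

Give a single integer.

Answer: 10

Derivation:
Frame 1: OPEN (9+0=9). Cumulative: 9
Frame 2: OPEN (4+1=5). Cumulative: 14
Frame 3: OPEN (8+1=9). Cumulative: 23
Frame 4: OPEN (8+0=8). Cumulative: 31
Frame 5: SPARE (7+3=10). 10 + next roll (0) = 10. Cumulative: 41
Frame 6: OPEN (0+1=1). Cumulative: 42
Frame 7: SPARE (0+10=10). 10 + next roll (2) = 12. Cumulative: 54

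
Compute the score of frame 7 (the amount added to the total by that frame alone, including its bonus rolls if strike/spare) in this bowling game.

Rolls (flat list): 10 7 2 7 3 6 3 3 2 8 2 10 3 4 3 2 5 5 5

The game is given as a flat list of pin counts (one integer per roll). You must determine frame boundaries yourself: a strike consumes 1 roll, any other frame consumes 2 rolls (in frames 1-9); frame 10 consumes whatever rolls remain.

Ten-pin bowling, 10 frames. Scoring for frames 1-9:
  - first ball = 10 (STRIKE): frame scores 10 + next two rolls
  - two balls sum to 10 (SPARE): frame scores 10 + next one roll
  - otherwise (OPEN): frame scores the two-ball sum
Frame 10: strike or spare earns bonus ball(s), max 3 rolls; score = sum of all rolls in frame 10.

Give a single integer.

Frame 1: STRIKE. 10 + next two rolls (7+2) = 19. Cumulative: 19
Frame 2: OPEN (7+2=9). Cumulative: 28
Frame 3: SPARE (7+3=10). 10 + next roll (6) = 16. Cumulative: 44
Frame 4: OPEN (6+3=9). Cumulative: 53
Frame 5: OPEN (3+2=5). Cumulative: 58
Frame 6: SPARE (8+2=10). 10 + next roll (10) = 20. Cumulative: 78
Frame 7: STRIKE. 10 + next two rolls (3+4) = 17. Cumulative: 95
Frame 8: OPEN (3+4=7). Cumulative: 102
Frame 9: OPEN (3+2=5). Cumulative: 107

Answer: 17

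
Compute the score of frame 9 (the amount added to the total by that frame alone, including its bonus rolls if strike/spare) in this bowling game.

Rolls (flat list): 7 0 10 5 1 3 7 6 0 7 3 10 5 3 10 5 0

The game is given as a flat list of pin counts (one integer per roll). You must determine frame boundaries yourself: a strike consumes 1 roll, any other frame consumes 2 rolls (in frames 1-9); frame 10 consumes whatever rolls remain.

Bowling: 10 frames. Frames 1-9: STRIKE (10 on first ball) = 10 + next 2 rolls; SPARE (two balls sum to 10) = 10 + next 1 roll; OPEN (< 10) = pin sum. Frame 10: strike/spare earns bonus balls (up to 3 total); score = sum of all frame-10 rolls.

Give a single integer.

Answer: 15

Derivation:
Frame 1: OPEN (7+0=7). Cumulative: 7
Frame 2: STRIKE. 10 + next two rolls (5+1) = 16. Cumulative: 23
Frame 3: OPEN (5+1=6). Cumulative: 29
Frame 4: SPARE (3+7=10). 10 + next roll (6) = 16. Cumulative: 45
Frame 5: OPEN (6+0=6). Cumulative: 51
Frame 6: SPARE (7+3=10). 10 + next roll (10) = 20. Cumulative: 71
Frame 7: STRIKE. 10 + next two rolls (5+3) = 18. Cumulative: 89
Frame 8: OPEN (5+3=8). Cumulative: 97
Frame 9: STRIKE. 10 + next two rolls (5+0) = 15. Cumulative: 112
Frame 10: OPEN. Sum of all frame-10 rolls (5+0) = 5. Cumulative: 117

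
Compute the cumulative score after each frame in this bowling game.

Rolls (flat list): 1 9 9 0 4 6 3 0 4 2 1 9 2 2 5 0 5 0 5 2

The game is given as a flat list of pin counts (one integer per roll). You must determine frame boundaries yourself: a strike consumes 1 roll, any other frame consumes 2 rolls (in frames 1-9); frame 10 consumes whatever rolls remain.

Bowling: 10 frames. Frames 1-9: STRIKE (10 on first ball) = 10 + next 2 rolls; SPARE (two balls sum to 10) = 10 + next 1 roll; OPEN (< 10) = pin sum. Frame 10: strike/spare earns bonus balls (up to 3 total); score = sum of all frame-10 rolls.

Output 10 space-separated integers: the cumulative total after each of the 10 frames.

Frame 1: SPARE (1+9=10). 10 + next roll (9) = 19. Cumulative: 19
Frame 2: OPEN (9+0=9). Cumulative: 28
Frame 3: SPARE (4+6=10). 10 + next roll (3) = 13. Cumulative: 41
Frame 4: OPEN (3+0=3). Cumulative: 44
Frame 5: OPEN (4+2=6). Cumulative: 50
Frame 6: SPARE (1+9=10). 10 + next roll (2) = 12. Cumulative: 62
Frame 7: OPEN (2+2=4). Cumulative: 66
Frame 8: OPEN (5+0=5). Cumulative: 71
Frame 9: OPEN (5+0=5). Cumulative: 76
Frame 10: OPEN. Sum of all frame-10 rolls (5+2) = 7. Cumulative: 83

Answer: 19 28 41 44 50 62 66 71 76 83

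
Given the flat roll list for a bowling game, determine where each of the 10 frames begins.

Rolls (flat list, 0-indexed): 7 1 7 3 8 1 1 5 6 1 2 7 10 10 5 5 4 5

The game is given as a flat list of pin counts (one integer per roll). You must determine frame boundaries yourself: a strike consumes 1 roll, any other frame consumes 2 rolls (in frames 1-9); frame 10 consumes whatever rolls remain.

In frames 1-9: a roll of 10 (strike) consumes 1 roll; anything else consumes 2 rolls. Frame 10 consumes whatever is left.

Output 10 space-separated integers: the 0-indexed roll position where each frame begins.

Answer: 0 2 4 6 8 10 12 13 14 16

Derivation:
Frame 1 starts at roll index 0: rolls=7,1 (sum=8), consumes 2 rolls
Frame 2 starts at roll index 2: rolls=7,3 (sum=10), consumes 2 rolls
Frame 3 starts at roll index 4: rolls=8,1 (sum=9), consumes 2 rolls
Frame 4 starts at roll index 6: rolls=1,5 (sum=6), consumes 2 rolls
Frame 5 starts at roll index 8: rolls=6,1 (sum=7), consumes 2 rolls
Frame 6 starts at roll index 10: rolls=2,7 (sum=9), consumes 2 rolls
Frame 7 starts at roll index 12: roll=10 (strike), consumes 1 roll
Frame 8 starts at roll index 13: roll=10 (strike), consumes 1 roll
Frame 9 starts at roll index 14: rolls=5,5 (sum=10), consumes 2 rolls
Frame 10 starts at roll index 16: 2 remaining rolls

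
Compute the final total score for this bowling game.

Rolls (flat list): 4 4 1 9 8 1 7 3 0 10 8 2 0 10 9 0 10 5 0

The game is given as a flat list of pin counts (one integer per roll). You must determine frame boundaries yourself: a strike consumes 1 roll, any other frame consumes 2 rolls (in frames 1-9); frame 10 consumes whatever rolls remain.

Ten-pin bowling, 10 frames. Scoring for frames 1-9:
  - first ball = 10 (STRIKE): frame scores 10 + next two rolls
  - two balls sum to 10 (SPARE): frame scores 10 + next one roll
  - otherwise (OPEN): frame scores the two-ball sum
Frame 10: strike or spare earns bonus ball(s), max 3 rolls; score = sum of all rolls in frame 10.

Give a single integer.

Answer: 121

Derivation:
Frame 1: OPEN (4+4=8). Cumulative: 8
Frame 2: SPARE (1+9=10). 10 + next roll (8) = 18. Cumulative: 26
Frame 3: OPEN (8+1=9). Cumulative: 35
Frame 4: SPARE (7+3=10). 10 + next roll (0) = 10. Cumulative: 45
Frame 5: SPARE (0+10=10). 10 + next roll (8) = 18. Cumulative: 63
Frame 6: SPARE (8+2=10). 10 + next roll (0) = 10. Cumulative: 73
Frame 7: SPARE (0+10=10). 10 + next roll (9) = 19. Cumulative: 92
Frame 8: OPEN (9+0=9). Cumulative: 101
Frame 9: STRIKE. 10 + next two rolls (5+0) = 15. Cumulative: 116
Frame 10: OPEN. Sum of all frame-10 rolls (5+0) = 5. Cumulative: 121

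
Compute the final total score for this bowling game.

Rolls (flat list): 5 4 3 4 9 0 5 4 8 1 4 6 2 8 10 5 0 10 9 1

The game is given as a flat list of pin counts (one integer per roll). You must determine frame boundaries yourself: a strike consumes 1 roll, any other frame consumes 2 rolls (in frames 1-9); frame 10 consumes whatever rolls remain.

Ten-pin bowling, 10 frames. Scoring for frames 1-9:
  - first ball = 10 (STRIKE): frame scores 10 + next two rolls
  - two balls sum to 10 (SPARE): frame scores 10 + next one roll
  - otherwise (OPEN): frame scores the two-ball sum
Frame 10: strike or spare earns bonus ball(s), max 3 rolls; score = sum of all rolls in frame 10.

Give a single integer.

Answer: 115

Derivation:
Frame 1: OPEN (5+4=9). Cumulative: 9
Frame 2: OPEN (3+4=7). Cumulative: 16
Frame 3: OPEN (9+0=9). Cumulative: 25
Frame 4: OPEN (5+4=9). Cumulative: 34
Frame 5: OPEN (8+1=9). Cumulative: 43
Frame 6: SPARE (4+6=10). 10 + next roll (2) = 12. Cumulative: 55
Frame 7: SPARE (2+8=10). 10 + next roll (10) = 20. Cumulative: 75
Frame 8: STRIKE. 10 + next two rolls (5+0) = 15. Cumulative: 90
Frame 9: OPEN (5+0=5). Cumulative: 95
Frame 10: STRIKE. Sum of all frame-10 rolls (10+9+1) = 20. Cumulative: 115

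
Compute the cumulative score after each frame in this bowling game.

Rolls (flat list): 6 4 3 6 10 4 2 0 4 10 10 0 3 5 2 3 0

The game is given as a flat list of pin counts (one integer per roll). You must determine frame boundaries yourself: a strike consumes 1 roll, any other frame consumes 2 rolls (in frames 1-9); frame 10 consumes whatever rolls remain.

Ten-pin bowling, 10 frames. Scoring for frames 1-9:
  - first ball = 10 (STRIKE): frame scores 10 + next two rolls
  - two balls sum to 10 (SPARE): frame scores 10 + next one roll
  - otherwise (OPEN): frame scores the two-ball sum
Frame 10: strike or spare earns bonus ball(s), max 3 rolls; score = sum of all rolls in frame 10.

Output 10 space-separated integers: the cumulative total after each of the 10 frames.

Frame 1: SPARE (6+4=10). 10 + next roll (3) = 13. Cumulative: 13
Frame 2: OPEN (3+6=9). Cumulative: 22
Frame 3: STRIKE. 10 + next two rolls (4+2) = 16. Cumulative: 38
Frame 4: OPEN (4+2=6). Cumulative: 44
Frame 5: OPEN (0+4=4). Cumulative: 48
Frame 6: STRIKE. 10 + next two rolls (10+0) = 20. Cumulative: 68
Frame 7: STRIKE. 10 + next two rolls (0+3) = 13. Cumulative: 81
Frame 8: OPEN (0+3=3). Cumulative: 84
Frame 9: OPEN (5+2=7). Cumulative: 91
Frame 10: OPEN. Sum of all frame-10 rolls (3+0) = 3. Cumulative: 94

Answer: 13 22 38 44 48 68 81 84 91 94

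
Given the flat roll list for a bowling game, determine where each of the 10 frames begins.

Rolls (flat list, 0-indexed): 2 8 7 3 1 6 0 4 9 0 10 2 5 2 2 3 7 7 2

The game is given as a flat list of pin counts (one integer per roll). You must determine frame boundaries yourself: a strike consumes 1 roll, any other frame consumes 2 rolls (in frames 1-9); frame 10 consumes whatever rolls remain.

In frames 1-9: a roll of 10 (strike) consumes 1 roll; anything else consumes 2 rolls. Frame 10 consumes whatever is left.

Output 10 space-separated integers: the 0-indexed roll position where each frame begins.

Answer: 0 2 4 6 8 10 11 13 15 17

Derivation:
Frame 1 starts at roll index 0: rolls=2,8 (sum=10), consumes 2 rolls
Frame 2 starts at roll index 2: rolls=7,3 (sum=10), consumes 2 rolls
Frame 3 starts at roll index 4: rolls=1,6 (sum=7), consumes 2 rolls
Frame 4 starts at roll index 6: rolls=0,4 (sum=4), consumes 2 rolls
Frame 5 starts at roll index 8: rolls=9,0 (sum=9), consumes 2 rolls
Frame 6 starts at roll index 10: roll=10 (strike), consumes 1 roll
Frame 7 starts at roll index 11: rolls=2,5 (sum=7), consumes 2 rolls
Frame 8 starts at roll index 13: rolls=2,2 (sum=4), consumes 2 rolls
Frame 9 starts at roll index 15: rolls=3,7 (sum=10), consumes 2 rolls
Frame 10 starts at roll index 17: 2 remaining rolls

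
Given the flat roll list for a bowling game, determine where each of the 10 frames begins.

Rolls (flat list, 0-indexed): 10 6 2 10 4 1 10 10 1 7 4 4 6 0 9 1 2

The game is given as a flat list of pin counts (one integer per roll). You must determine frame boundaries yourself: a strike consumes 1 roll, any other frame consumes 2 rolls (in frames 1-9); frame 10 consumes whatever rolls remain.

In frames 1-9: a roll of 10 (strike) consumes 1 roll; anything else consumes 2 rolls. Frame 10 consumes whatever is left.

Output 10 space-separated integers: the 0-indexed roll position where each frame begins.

Answer: 0 1 3 4 6 7 8 10 12 14

Derivation:
Frame 1 starts at roll index 0: roll=10 (strike), consumes 1 roll
Frame 2 starts at roll index 1: rolls=6,2 (sum=8), consumes 2 rolls
Frame 3 starts at roll index 3: roll=10 (strike), consumes 1 roll
Frame 4 starts at roll index 4: rolls=4,1 (sum=5), consumes 2 rolls
Frame 5 starts at roll index 6: roll=10 (strike), consumes 1 roll
Frame 6 starts at roll index 7: roll=10 (strike), consumes 1 roll
Frame 7 starts at roll index 8: rolls=1,7 (sum=8), consumes 2 rolls
Frame 8 starts at roll index 10: rolls=4,4 (sum=8), consumes 2 rolls
Frame 9 starts at roll index 12: rolls=6,0 (sum=6), consumes 2 rolls
Frame 10 starts at roll index 14: 3 remaining rolls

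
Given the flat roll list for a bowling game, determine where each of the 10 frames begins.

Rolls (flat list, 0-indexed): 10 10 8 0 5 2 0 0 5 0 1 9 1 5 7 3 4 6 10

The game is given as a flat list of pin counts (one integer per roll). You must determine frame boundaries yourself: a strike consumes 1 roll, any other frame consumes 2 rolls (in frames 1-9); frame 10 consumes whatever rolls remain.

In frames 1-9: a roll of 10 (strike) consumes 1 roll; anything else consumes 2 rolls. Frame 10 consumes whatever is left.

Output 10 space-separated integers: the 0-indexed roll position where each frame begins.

Frame 1 starts at roll index 0: roll=10 (strike), consumes 1 roll
Frame 2 starts at roll index 1: roll=10 (strike), consumes 1 roll
Frame 3 starts at roll index 2: rolls=8,0 (sum=8), consumes 2 rolls
Frame 4 starts at roll index 4: rolls=5,2 (sum=7), consumes 2 rolls
Frame 5 starts at roll index 6: rolls=0,0 (sum=0), consumes 2 rolls
Frame 6 starts at roll index 8: rolls=5,0 (sum=5), consumes 2 rolls
Frame 7 starts at roll index 10: rolls=1,9 (sum=10), consumes 2 rolls
Frame 8 starts at roll index 12: rolls=1,5 (sum=6), consumes 2 rolls
Frame 9 starts at roll index 14: rolls=7,3 (sum=10), consumes 2 rolls
Frame 10 starts at roll index 16: 3 remaining rolls

Answer: 0 1 2 4 6 8 10 12 14 16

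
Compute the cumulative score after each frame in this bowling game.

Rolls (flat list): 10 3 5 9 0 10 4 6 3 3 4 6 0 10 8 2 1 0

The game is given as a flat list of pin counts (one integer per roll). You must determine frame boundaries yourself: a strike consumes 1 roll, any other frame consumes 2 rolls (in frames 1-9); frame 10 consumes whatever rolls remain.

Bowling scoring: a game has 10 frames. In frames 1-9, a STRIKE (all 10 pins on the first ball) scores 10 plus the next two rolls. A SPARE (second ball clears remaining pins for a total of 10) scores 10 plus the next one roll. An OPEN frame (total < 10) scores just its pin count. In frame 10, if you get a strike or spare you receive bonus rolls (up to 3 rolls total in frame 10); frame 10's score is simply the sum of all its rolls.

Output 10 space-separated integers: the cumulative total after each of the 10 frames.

Answer: 18 26 35 55 68 74 84 102 113 114

Derivation:
Frame 1: STRIKE. 10 + next two rolls (3+5) = 18. Cumulative: 18
Frame 2: OPEN (3+5=8). Cumulative: 26
Frame 3: OPEN (9+0=9). Cumulative: 35
Frame 4: STRIKE. 10 + next two rolls (4+6) = 20. Cumulative: 55
Frame 5: SPARE (4+6=10). 10 + next roll (3) = 13. Cumulative: 68
Frame 6: OPEN (3+3=6). Cumulative: 74
Frame 7: SPARE (4+6=10). 10 + next roll (0) = 10. Cumulative: 84
Frame 8: SPARE (0+10=10). 10 + next roll (8) = 18. Cumulative: 102
Frame 9: SPARE (8+2=10). 10 + next roll (1) = 11. Cumulative: 113
Frame 10: OPEN. Sum of all frame-10 rolls (1+0) = 1. Cumulative: 114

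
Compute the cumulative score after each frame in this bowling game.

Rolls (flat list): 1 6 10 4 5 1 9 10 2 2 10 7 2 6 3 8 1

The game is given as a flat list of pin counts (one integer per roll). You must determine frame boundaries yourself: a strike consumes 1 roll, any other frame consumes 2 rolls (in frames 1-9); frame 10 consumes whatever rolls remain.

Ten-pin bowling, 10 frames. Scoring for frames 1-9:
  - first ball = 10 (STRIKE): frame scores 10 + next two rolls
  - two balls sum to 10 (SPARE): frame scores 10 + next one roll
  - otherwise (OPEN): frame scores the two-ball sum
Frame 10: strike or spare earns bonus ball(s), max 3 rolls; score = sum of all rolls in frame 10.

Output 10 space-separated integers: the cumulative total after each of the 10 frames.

Frame 1: OPEN (1+6=7). Cumulative: 7
Frame 2: STRIKE. 10 + next two rolls (4+5) = 19. Cumulative: 26
Frame 3: OPEN (4+5=9). Cumulative: 35
Frame 4: SPARE (1+9=10). 10 + next roll (10) = 20. Cumulative: 55
Frame 5: STRIKE. 10 + next two rolls (2+2) = 14. Cumulative: 69
Frame 6: OPEN (2+2=4). Cumulative: 73
Frame 7: STRIKE. 10 + next two rolls (7+2) = 19. Cumulative: 92
Frame 8: OPEN (7+2=9). Cumulative: 101
Frame 9: OPEN (6+3=9). Cumulative: 110
Frame 10: OPEN. Sum of all frame-10 rolls (8+1) = 9. Cumulative: 119

Answer: 7 26 35 55 69 73 92 101 110 119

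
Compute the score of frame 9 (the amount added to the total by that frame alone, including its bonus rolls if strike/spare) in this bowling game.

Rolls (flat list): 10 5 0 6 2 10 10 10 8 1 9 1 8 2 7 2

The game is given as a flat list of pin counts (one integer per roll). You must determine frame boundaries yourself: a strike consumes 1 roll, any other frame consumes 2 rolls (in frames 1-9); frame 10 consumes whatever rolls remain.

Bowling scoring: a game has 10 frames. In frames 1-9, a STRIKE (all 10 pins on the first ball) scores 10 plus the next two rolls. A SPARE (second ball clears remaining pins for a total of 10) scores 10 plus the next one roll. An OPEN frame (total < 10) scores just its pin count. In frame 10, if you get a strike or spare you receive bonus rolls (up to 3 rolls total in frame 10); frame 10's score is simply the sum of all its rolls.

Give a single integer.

Answer: 17

Derivation:
Frame 1: STRIKE. 10 + next two rolls (5+0) = 15. Cumulative: 15
Frame 2: OPEN (5+0=5). Cumulative: 20
Frame 3: OPEN (6+2=8). Cumulative: 28
Frame 4: STRIKE. 10 + next two rolls (10+10) = 30. Cumulative: 58
Frame 5: STRIKE. 10 + next two rolls (10+8) = 28. Cumulative: 86
Frame 6: STRIKE. 10 + next two rolls (8+1) = 19. Cumulative: 105
Frame 7: OPEN (8+1=9). Cumulative: 114
Frame 8: SPARE (9+1=10). 10 + next roll (8) = 18. Cumulative: 132
Frame 9: SPARE (8+2=10). 10 + next roll (7) = 17. Cumulative: 149
Frame 10: OPEN. Sum of all frame-10 rolls (7+2) = 9. Cumulative: 158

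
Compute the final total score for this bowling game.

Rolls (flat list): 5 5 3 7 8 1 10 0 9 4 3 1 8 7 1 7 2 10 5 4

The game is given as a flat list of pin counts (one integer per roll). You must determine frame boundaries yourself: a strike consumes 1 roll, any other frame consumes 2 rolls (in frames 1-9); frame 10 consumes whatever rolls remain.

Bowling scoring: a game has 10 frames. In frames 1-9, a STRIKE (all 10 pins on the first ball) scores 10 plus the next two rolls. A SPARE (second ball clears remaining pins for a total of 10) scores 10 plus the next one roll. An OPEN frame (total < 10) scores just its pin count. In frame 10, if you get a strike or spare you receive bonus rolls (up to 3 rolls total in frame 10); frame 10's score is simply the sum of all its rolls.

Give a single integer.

Answer: 120

Derivation:
Frame 1: SPARE (5+5=10). 10 + next roll (3) = 13. Cumulative: 13
Frame 2: SPARE (3+7=10). 10 + next roll (8) = 18. Cumulative: 31
Frame 3: OPEN (8+1=9). Cumulative: 40
Frame 4: STRIKE. 10 + next two rolls (0+9) = 19. Cumulative: 59
Frame 5: OPEN (0+9=9). Cumulative: 68
Frame 6: OPEN (4+3=7). Cumulative: 75
Frame 7: OPEN (1+8=9). Cumulative: 84
Frame 8: OPEN (7+1=8). Cumulative: 92
Frame 9: OPEN (7+2=9). Cumulative: 101
Frame 10: STRIKE. Sum of all frame-10 rolls (10+5+4) = 19. Cumulative: 120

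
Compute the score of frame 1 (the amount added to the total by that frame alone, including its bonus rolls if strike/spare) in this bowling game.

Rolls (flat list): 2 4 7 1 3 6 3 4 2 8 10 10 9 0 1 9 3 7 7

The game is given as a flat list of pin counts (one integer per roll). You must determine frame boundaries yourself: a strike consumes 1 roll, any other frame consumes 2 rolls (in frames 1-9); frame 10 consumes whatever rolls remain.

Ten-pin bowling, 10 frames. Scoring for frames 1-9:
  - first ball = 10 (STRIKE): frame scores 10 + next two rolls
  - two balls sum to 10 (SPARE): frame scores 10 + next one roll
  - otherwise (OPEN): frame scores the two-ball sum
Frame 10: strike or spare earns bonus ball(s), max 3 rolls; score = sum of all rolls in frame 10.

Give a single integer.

Answer: 6

Derivation:
Frame 1: OPEN (2+4=6). Cumulative: 6
Frame 2: OPEN (7+1=8). Cumulative: 14
Frame 3: OPEN (3+6=9). Cumulative: 23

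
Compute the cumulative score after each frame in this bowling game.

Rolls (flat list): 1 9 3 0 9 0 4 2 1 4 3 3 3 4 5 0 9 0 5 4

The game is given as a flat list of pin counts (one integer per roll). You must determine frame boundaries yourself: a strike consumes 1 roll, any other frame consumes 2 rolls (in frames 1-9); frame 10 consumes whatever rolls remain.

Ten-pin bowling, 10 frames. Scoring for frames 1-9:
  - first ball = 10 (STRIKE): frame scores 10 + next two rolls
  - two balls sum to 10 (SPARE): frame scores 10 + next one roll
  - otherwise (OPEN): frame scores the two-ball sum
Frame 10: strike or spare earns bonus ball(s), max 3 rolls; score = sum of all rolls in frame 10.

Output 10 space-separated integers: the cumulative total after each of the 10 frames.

Answer: 13 16 25 31 36 42 49 54 63 72

Derivation:
Frame 1: SPARE (1+9=10). 10 + next roll (3) = 13. Cumulative: 13
Frame 2: OPEN (3+0=3). Cumulative: 16
Frame 3: OPEN (9+0=9). Cumulative: 25
Frame 4: OPEN (4+2=6). Cumulative: 31
Frame 5: OPEN (1+4=5). Cumulative: 36
Frame 6: OPEN (3+3=6). Cumulative: 42
Frame 7: OPEN (3+4=7). Cumulative: 49
Frame 8: OPEN (5+0=5). Cumulative: 54
Frame 9: OPEN (9+0=9). Cumulative: 63
Frame 10: OPEN. Sum of all frame-10 rolls (5+4) = 9. Cumulative: 72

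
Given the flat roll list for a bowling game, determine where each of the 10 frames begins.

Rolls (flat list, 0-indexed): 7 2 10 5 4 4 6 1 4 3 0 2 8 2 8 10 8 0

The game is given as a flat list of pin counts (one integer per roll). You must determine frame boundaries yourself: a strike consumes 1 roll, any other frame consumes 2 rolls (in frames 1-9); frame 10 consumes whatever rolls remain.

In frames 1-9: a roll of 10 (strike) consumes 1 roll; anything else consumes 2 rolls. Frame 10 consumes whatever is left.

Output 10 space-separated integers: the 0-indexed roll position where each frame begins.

Answer: 0 2 3 5 7 9 11 13 15 16

Derivation:
Frame 1 starts at roll index 0: rolls=7,2 (sum=9), consumes 2 rolls
Frame 2 starts at roll index 2: roll=10 (strike), consumes 1 roll
Frame 3 starts at roll index 3: rolls=5,4 (sum=9), consumes 2 rolls
Frame 4 starts at roll index 5: rolls=4,6 (sum=10), consumes 2 rolls
Frame 5 starts at roll index 7: rolls=1,4 (sum=5), consumes 2 rolls
Frame 6 starts at roll index 9: rolls=3,0 (sum=3), consumes 2 rolls
Frame 7 starts at roll index 11: rolls=2,8 (sum=10), consumes 2 rolls
Frame 8 starts at roll index 13: rolls=2,8 (sum=10), consumes 2 rolls
Frame 9 starts at roll index 15: roll=10 (strike), consumes 1 roll
Frame 10 starts at roll index 16: 2 remaining rolls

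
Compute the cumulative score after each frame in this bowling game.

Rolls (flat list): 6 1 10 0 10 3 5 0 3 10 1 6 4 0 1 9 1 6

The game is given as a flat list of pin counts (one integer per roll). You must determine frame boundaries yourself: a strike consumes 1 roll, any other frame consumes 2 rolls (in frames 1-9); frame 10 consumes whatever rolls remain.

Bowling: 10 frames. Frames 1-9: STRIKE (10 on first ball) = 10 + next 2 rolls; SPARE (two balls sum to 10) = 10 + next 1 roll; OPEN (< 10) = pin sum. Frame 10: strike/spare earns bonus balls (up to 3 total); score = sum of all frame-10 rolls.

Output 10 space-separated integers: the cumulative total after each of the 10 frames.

Answer: 7 27 40 48 51 68 75 79 90 97

Derivation:
Frame 1: OPEN (6+1=7). Cumulative: 7
Frame 2: STRIKE. 10 + next two rolls (0+10) = 20. Cumulative: 27
Frame 3: SPARE (0+10=10). 10 + next roll (3) = 13. Cumulative: 40
Frame 4: OPEN (3+5=8). Cumulative: 48
Frame 5: OPEN (0+3=3). Cumulative: 51
Frame 6: STRIKE. 10 + next two rolls (1+6) = 17. Cumulative: 68
Frame 7: OPEN (1+6=7). Cumulative: 75
Frame 8: OPEN (4+0=4). Cumulative: 79
Frame 9: SPARE (1+9=10). 10 + next roll (1) = 11. Cumulative: 90
Frame 10: OPEN. Sum of all frame-10 rolls (1+6) = 7. Cumulative: 97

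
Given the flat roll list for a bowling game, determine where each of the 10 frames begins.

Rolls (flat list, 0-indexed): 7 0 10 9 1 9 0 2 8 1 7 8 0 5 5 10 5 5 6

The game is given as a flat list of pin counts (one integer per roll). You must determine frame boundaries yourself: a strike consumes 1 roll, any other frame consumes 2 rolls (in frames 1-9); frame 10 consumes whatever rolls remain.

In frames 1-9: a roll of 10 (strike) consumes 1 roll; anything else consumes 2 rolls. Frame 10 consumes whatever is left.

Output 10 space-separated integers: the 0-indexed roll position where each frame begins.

Frame 1 starts at roll index 0: rolls=7,0 (sum=7), consumes 2 rolls
Frame 2 starts at roll index 2: roll=10 (strike), consumes 1 roll
Frame 3 starts at roll index 3: rolls=9,1 (sum=10), consumes 2 rolls
Frame 4 starts at roll index 5: rolls=9,0 (sum=9), consumes 2 rolls
Frame 5 starts at roll index 7: rolls=2,8 (sum=10), consumes 2 rolls
Frame 6 starts at roll index 9: rolls=1,7 (sum=8), consumes 2 rolls
Frame 7 starts at roll index 11: rolls=8,0 (sum=8), consumes 2 rolls
Frame 8 starts at roll index 13: rolls=5,5 (sum=10), consumes 2 rolls
Frame 9 starts at roll index 15: roll=10 (strike), consumes 1 roll
Frame 10 starts at roll index 16: 3 remaining rolls

Answer: 0 2 3 5 7 9 11 13 15 16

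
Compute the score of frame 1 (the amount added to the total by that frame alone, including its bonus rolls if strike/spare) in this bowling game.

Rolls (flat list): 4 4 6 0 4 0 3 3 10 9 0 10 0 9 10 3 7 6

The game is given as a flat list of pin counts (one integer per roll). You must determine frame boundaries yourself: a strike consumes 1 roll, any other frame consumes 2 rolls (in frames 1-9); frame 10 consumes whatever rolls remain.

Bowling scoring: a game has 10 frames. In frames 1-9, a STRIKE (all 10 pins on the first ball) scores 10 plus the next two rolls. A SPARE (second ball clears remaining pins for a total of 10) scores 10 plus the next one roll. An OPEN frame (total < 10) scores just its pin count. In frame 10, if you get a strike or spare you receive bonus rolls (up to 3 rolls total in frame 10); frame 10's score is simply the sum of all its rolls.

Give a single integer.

Frame 1: OPEN (4+4=8). Cumulative: 8
Frame 2: OPEN (6+0=6). Cumulative: 14
Frame 3: OPEN (4+0=4). Cumulative: 18

Answer: 8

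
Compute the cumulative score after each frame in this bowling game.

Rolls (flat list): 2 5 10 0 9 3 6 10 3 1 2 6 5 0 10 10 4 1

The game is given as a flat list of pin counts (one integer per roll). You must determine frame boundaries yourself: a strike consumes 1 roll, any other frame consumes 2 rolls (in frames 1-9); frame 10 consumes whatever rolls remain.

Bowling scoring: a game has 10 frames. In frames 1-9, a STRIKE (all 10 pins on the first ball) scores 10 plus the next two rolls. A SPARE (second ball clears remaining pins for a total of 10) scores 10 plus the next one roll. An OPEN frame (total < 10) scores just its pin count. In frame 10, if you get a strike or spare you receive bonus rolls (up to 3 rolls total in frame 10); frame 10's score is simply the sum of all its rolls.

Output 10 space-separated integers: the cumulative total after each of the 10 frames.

Answer: 7 26 35 44 58 62 70 75 99 114

Derivation:
Frame 1: OPEN (2+5=7). Cumulative: 7
Frame 2: STRIKE. 10 + next two rolls (0+9) = 19. Cumulative: 26
Frame 3: OPEN (0+9=9). Cumulative: 35
Frame 4: OPEN (3+6=9). Cumulative: 44
Frame 5: STRIKE. 10 + next two rolls (3+1) = 14. Cumulative: 58
Frame 6: OPEN (3+1=4). Cumulative: 62
Frame 7: OPEN (2+6=8). Cumulative: 70
Frame 8: OPEN (5+0=5). Cumulative: 75
Frame 9: STRIKE. 10 + next two rolls (10+4) = 24. Cumulative: 99
Frame 10: STRIKE. Sum of all frame-10 rolls (10+4+1) = 15. Cumulative: 114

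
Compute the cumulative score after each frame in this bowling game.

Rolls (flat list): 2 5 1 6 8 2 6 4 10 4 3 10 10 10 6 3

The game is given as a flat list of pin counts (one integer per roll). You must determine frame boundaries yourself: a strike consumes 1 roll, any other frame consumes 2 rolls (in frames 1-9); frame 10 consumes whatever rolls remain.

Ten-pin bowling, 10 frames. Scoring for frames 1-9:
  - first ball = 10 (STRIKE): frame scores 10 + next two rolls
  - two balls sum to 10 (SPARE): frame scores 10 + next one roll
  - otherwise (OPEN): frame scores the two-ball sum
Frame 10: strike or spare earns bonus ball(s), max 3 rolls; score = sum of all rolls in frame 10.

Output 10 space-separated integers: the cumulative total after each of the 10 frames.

Answer: 7 14 30 50 67 74 104 130 149 158

Derivation:
Frame 1: OPEN (2+5=7). Cumulative: 7
Frame 2: OPEN (1+6=7). Cumulative: 14
Frame 3: SPARE (8+2=10). 10 + next roll (6) = 16. Cumulative: 30
Frame 4: SPARE (6+4=10). 10 + next roll (10) = 20. Cumulative: 50
Frame 5: STRIKE. 10 + next two rolls (4+3) = 17. Cumulative: 67
Frame 6: OPEN (4+3=7). Cumulative: 74
Frame 7: STRIKE. 10 + next two rolls (10+10) = 30. Cumulative: 104
Frame 8: STRIKE. 10 + next two rolls (10+6) = 26. Cumulative: 130
Frame 9: STRIKE. 10 + next two rolls (6+3) = 19. Cumulative: 149
Frame 10: OPEN. Sum of all frame-10 rolls (6+3) = 9. Cumulative: 158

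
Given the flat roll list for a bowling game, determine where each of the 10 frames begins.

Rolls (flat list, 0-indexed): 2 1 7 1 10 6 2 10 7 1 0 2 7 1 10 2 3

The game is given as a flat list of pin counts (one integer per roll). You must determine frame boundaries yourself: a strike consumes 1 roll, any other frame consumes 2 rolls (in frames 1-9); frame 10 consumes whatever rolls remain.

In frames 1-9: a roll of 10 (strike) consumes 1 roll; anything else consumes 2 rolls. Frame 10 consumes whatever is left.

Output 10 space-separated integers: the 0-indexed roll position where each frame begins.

Answer: 0 2 4 5 7 8 10 12 14 15

Derivation:
Frame 1 starts at roll index 0: rolls=2,1 (sum=3), consumes 2 rolls
Frame 2 starts at roll index 2: rolls=7,1 (sum=8), consumes 2 rolls
Frame 3 starts at roll index 4: roll=10 (strike), consumes 1 roll
Frame 4 starts at roll index 5: rolls=6,2 (sum=8), consumes 2 rolls
Frame 5 starts at roll index 7: roll=10 (strike), consumes 1 roll
Frame 6 starts at roll index 8: rolls=7,1 (sum=8), consumes 2 rolls
Frame 7 starts at roll index 10: rolls=0,2 (sum=2), consumes 2 rolls
Frame 8 starts at roll index 12: rolls=7,1 (sum=8), consumes 2 rolls
Frame 9 starts at roll index 14: roll=10 (strike), consumes 1 roll
Frame 10 starts at roll index 15: 2 remaining rolls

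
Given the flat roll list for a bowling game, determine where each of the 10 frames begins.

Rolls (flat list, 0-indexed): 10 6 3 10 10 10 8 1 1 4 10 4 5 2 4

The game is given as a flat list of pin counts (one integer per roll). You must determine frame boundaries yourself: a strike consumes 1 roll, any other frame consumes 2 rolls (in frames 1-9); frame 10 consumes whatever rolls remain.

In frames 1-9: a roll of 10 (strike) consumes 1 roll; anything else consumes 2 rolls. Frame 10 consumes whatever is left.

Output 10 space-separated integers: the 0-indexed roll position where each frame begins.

Answer: 0 1 3 4 5 6 8 10 11 13

Derivation:
Frame 1 starts at roll index 0: roll=10 (strike), consumes 1 roll
Frame 2 starts at roll index 1: rolls=6,3 (sum=9), consumes 2 rolls
Frame 3 starts at roll index 3: roll=10 (strike), consumes 1 roll
Frame 4 starts at roll index 4: roll=10 (strike), consumes 1 roll
Frame 5 starts at roll index 5: roll=10 (strike), consumes 1 roll
Frame 6 starts at roll index 6: rolls=8,1 (sum=9), consumes 2 rolls
Frame 7 starts at roll index 8: rolls=1,4 (sum=5), consumes 2 rolls
Frame 8 starts at roll index 10: roll=10 (strike), consumes 1 roll
Frame 9 starts at roll index 11: rolls=4,5 (sum=9), consumes 2 rolls
Frame 10 starts at roll index 13: 2 remaining rolls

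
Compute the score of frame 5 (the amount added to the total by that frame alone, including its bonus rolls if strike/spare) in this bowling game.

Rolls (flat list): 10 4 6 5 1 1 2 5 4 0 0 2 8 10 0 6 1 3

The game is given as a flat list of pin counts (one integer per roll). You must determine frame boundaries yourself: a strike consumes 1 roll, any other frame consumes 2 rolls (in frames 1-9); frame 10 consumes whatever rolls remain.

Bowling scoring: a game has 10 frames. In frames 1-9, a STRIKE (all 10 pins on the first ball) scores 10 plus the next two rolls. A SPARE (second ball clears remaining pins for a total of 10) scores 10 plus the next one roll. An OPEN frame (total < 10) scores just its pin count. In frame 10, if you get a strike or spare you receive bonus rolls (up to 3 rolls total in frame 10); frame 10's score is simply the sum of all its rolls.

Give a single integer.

Frame 1: STRIKE. 10 + next two rolls (4+6) = 20. Cumulative: 20
Frame 2: SPARE (4+6=10). 10 + next roll (5) = 15. Cumulative: 35
Frame 3: OPEN (5+1=6). Cumulative: 41
Frame 4: OPEN (1+2=3). Cumulative: 44
Frame 5: OPEN (5+4=9). Cumulative: 53
Frame 6: OPEN (0+0=0). Cumulative: 53
Frame 7: SPARE (2+8=10). 10 + next roll (10) = 20. Cumulative: 73

Answer: 9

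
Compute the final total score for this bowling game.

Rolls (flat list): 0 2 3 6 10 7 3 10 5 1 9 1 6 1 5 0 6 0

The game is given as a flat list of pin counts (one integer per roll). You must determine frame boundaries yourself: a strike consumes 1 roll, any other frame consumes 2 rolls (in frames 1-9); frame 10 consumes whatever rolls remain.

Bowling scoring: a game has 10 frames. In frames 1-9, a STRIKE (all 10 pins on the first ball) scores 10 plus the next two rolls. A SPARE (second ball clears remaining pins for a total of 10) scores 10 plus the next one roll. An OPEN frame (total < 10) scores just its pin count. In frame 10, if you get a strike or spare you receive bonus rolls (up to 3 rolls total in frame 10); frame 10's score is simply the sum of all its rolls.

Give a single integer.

Answer: 107

Derivation:
Frame 1: OPEN (0+2=2). Cumulative: 2
Frame 2: OPEN (3+6=9). Cumulative: 11
Frame 3: STRIKE. 10 + next two rolls (7+3) = 20. Cumulative: 31
Frame 4: SPARE (7+3=10). 10 + next roll (10) = 20. Cumulative: 51
Frame 5: STRIKE. 10 + next two rolls (5+1) = 16. Cumulative: 67
Frame 6: OPEN (5+1=6). Cumulative: 73
Frame 7: SPARE (9+1=10). 10 + next roll (6) = 16. Cumulative: 89
Frame 8: OPEN (6+1=7). Cumulative: 96
Frame 9: OPEN (5+0=5). Cumulative: 101
Frame 10: OPEN. Sum of all frame-10 rolls (6+0) = 6. Cumulative: 107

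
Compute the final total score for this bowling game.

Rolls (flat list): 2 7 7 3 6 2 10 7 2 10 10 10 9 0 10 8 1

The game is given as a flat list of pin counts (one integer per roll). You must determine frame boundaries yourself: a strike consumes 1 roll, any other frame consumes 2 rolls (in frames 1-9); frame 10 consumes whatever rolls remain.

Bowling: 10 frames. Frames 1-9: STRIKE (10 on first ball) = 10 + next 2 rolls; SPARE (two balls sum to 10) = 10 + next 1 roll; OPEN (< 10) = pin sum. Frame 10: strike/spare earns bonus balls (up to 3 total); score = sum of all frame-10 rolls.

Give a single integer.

Frame 1: OPEN (2+7=9). Cumulative: 9
Frame 2: SPARE (7+3=10). 10 + next roll (6) = 16. Cumulative: 25
Frame 3: OPEN (6+2=8). Cumulative: 33
Frame 4: STRIKE. 10 + next two rolls (7+2) = 19. Cumulative: 52
Frame 5: OPEN (7+2=9). Cumulative: 61
Frame 6: STRIKE. 10 + next two rolls (10+10) = 30. Cumulative: 91
Frame 7: STRIKE. 10 + next two rolls (10+9) = 29. Cumulative: 120
Frame 8: STRIKE. 10 + next two rolls (9+0) = 19. Cumulative: 139
Frame 9: OPEN (9+0=9). Cumulative: 148
Frame 10: STRIKE. Sum of all frame-10 rolls (10+8+1) = 19. Cumulative: 167

Answer: 167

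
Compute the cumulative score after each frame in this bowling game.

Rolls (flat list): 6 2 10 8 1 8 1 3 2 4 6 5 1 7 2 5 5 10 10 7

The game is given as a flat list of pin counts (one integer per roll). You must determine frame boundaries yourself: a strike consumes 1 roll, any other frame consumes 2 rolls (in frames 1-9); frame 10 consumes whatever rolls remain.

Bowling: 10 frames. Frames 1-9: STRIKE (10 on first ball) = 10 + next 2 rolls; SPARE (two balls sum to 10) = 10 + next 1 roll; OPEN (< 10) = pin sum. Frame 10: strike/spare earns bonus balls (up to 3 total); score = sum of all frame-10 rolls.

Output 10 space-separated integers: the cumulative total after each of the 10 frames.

Answer: 8 27 36 45 50 65 71 80 100 127

Derivation:
Frame 1: OPEN (6+2=8). Cumulative: 8
Frame 2: STRIKE. 10 + next two rolls (8+1) = 19. Cumulative: 27
Frame 3: OPEN (8+1=9). Cumulative: 36
Frame 4: OPEN (8+1=9). Cumulative: 45
Frame 5: OPEN (3+2=5). Cumulative: 50
Frame 6: SPARE (4+6=10). 10 + next roll (5) = 15. Cumulative: 65
Frame 7: OPEN (5+1=6). Cumulative: 71
Frame 8: OPEN (7+2=9). Cumulative: 80
Frame 9: SPARE (5+5=10). 10 + next roll (10) = 20. Cumulative: 100
Frame 10: STRIKE. Sum of all frame-10 rolls (10+10+7) = 27. Cumulative: 127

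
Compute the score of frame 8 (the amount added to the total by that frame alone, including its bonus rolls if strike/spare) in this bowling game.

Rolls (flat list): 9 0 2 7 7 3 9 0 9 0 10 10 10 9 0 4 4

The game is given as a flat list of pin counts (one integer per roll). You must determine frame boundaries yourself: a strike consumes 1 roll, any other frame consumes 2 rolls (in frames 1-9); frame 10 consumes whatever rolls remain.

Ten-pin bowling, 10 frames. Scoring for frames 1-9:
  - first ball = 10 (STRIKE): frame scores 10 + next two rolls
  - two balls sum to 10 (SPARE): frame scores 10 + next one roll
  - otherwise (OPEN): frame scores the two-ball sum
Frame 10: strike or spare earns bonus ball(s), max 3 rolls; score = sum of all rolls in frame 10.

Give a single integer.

Answer: 19

Derivation:
Frame 1: OPEN (9+0=9). Cumulative: 9
Frame 2: OPEN (2+7=9). Cumulative: 18
Frame 3: SPARE (7+3=10). 10 + next roll (9) = 19. Cumulative: 37
Frame 4: OPEN (9+0=9). Cumulative: 46
Frame 5: OPEN (9+0=9). Cumulative: 55
Frame 6: STRIKE. 10 + next two rolls (10+10) = 30. Cumulative: 85
Frame 7: STRIKE. 10 + next two rolls (10+9) = 29. Cumulative: 114
Frame 8: STRIKE. 10 + next two rolls (9+0) = 19. Cumulative: 133
Frame 9: OPEN (9+0=9). Cumulative: 142
Frame 10: OPEN. Sum of all frame-10 rolls (4+4) = 8. Cumulative: 150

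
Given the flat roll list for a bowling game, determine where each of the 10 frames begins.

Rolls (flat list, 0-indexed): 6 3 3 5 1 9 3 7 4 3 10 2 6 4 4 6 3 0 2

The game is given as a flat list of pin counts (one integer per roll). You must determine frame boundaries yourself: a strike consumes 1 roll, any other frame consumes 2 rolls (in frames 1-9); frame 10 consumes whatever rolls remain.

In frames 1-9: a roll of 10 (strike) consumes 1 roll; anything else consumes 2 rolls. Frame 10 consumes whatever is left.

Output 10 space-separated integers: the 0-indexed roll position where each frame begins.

Answer: 0 2 4 6 8 10 11 13 15 17

Derivation:
Frame 1 starts at roll index 0: rolls=6,3 (sum=9), consumes 2 rolls
Frame 2 starts at roll index 2: rolls=3,5 (sum=8), consumes 2 rolls
Frame 3 starts at roll index 4: rolls=1,9 (sum=10), consumes 2 rolls
Frame 4 starts at roll index 6: rolls=3,7 (sum=10), consumes 2 rolls
Frame 5 starts at roll index 8: rolls=4,3 (sum=7), consumes 2 rolls
Frame 6 starts at roll index 10: roll=10 (strike), consumes 1 roll
Frame 7 starts at roll index 11: rolls=2,6 (sum=8), consumes 2 rolls
Frame 8 starts at roll index 13: rolls=4,4 (sum=8), consumes 2 rolls
Frame 9 starts at roll index 15: rolls=6,3 (sum=9), consumes 2 rolls
Frame 10 starts at roll index 17: 2 remaining rolls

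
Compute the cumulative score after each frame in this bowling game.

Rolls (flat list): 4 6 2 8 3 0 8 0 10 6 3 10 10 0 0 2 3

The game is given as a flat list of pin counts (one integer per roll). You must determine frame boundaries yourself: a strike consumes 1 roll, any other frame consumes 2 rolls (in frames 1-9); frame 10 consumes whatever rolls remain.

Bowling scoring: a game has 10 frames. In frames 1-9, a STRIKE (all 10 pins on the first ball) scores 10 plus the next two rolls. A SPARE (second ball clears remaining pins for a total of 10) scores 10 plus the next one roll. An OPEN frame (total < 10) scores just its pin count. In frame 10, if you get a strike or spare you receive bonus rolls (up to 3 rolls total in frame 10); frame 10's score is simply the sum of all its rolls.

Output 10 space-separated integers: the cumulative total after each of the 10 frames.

Frame 1: SPARE (4+6=10). 10 + next roll (2) = 12. Cumulative: 12
Frame 2: SPARE (2+8=10). 10 + next roll (3) = 13. Cumulative: 25
Frame 3: OPEN (3+0=3). Cumulative: 28
Frame 4: OPEN (8+0=8). Cumulative: 36
Frame 5: STRIKE. 10 + next two rolls (6+3) = 19. Cumulative: 55
Frame 6: OPEN (6+3=9). Cumulative: 64
Frame 7: STRIKE. 10 + next two rolls (10+0) = 20. Cumulative: 84
Frame 8: STRIKE. 10 + next two rolls (0+0) = 10. Cumulative: 94
Frame 9: OPEN (0+0=0). Cumulative: 94
Frame 10: OPEN. Sum of all frame-10 rolls (2+3) = 5. Cumulative: 99

Answer: 12 25 28 36 55 64 84 94 94 99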